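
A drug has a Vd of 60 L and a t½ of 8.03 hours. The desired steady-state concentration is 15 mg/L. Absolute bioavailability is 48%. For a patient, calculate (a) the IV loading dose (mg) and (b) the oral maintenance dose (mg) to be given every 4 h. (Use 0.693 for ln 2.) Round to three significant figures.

LD = Vd × C = 60.00 × 15 = 900.0 mg
CL = 0.693 × Vd / t½ = 0.693 × 60.00 / 8.03 = 5.178 L/h
D = CL × Css × τ / F = 5.178 × 15 × 4 / 0.48 = 647.3 mg

(a) 900 mg; (b) 647 mg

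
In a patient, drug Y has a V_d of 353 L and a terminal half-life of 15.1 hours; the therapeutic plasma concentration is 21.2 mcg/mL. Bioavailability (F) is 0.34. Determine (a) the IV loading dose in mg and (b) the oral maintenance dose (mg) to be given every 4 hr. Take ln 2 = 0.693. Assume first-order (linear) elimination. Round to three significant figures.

(a) 7480 mg; (b) 4040 mg

LD = Vd × C = 353.0 × 21.2 = 7484 mg
CL = 0.693 × Vd / t½ = 0.693 × 353.0 / 15.1 = 16.20 L/h
D = CL × Css × τ / F = 16.20 × 21.2 × 4 / 0.34 = 4040 mg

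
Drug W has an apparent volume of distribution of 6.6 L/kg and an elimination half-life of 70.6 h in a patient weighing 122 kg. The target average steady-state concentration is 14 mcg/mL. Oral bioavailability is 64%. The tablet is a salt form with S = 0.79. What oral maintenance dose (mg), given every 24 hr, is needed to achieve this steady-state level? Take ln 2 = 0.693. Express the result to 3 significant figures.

5250 mg

Total Vd = 6.6 × 122 = 805.2 L
k = 0.693/70.6 = 0.009816 h⁻¹, so CL = k·Vd = 0.009816 × 805.2 = 7.904 L/h
D = CL × Css × τ / F / S = 7.904 × 14 × 24 / 0.64 / 0.79 = 5253 mg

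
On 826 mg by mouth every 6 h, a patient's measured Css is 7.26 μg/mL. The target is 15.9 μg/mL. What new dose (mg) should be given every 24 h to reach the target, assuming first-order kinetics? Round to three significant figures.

7240 mg

For first-order elimination, Css ∝ F·D/(CL·τ); F and CL are unchanged, so Css ∝ D/τ.
D₂ = D₁ × (Css,target / Css,current) × (τ₂/τ₁) = 826 × (15.9/7.26) × (24/6) = 7236 mg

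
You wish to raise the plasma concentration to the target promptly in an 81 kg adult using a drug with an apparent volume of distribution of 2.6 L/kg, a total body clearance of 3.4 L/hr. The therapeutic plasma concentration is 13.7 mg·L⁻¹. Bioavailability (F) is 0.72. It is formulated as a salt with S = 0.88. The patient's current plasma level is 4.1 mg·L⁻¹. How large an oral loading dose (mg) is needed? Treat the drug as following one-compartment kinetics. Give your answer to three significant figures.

Vd(total) = 81 kg × 2.6 L/kg = 210.6 L
LD is governed by Vd — clearance does not enter the loading-dose calculation.
Concentration deficit ΔC = 13.7 − 4.1 = 9.600 mg/L
LD = Vd × ΔC / F / S = 210.6 × 9.600 / 0.72 / 0.88 = 3191 mg

3190 mg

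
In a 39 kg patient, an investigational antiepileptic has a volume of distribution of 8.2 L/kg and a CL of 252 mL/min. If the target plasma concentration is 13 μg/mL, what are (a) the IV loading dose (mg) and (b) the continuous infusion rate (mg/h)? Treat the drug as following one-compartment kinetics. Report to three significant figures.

Total Vd = 8.2 × 39 = 319.8 L
Loading: fill Vd to C_target → 319.8 L × 13 mg/L = 4157 mg
CL = 252 mL/min × 60/1000 = 15.12 L/h
Maintenance: replace elimination → rate = CL × Css = 15.12 × 13 = 196.6 mg/h

(a) 4160 mg; (b) 197 mg/h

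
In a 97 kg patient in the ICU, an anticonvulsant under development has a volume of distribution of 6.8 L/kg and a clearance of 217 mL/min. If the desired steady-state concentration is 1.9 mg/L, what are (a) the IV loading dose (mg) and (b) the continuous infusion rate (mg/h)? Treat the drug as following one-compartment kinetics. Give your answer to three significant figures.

Vd = 6.8 L/kg × 97 kg = 659.6 L
Loading dose = Vd × C = 659.6 × 1.9 = 1253 mg
CL = 217 mL/min = 217 × 0.06 = 13.02 L/h
Maintenance infusion rate = CL × Css = 13.02 × 1.9 = 24.74 mg/h

(a) 1250 mg; (b) 24.7 mg/h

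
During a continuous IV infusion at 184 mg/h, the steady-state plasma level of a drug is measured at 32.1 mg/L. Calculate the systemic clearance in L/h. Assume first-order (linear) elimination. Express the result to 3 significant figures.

At steady state, infusion rate = CL × Css, so CL = rate / Css.
CL = 184 / 32.1 = 5.732 L/h

5.73 L/h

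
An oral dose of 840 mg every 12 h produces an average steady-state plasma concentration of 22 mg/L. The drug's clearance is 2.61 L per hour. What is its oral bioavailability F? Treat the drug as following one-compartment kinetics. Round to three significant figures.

F·D/τ = CL·Css at steady state → F = CL·Css·τ / D.
F = 2.61 × 22 × 12 / 840 = 0.820

0.820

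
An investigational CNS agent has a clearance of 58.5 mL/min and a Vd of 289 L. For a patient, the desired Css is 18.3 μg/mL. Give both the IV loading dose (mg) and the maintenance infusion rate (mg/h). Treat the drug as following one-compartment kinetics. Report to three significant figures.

(a) 5290 mg; (b) 64.2 mg/h

Loading: fill Vd to C_target → 289.0 L × 18.3 mg/L = 5289 mg
Convert clearance: 58.5 mL/min × 60 min/h ÷ 1000 mL/L = 3.510 L/h
Maintenance: replace elimination → rate = CL × Css = 3.510 × 18.3 = 64.23 mg/h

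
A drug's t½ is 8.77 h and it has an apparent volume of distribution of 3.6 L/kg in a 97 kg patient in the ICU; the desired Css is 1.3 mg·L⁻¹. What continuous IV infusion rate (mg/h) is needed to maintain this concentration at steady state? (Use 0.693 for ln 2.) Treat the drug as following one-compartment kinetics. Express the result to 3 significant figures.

Vd = 3.6 L/kg × 97 kg = 349.2 L
CL = 0.693 × Vd / t½ = 0.693 × 349.2 / 8.77 = 27.59 L/h
Infusion rate = CL × Css = 27.59 × 1.3 = 35.87 mg/h

35.9 mg/h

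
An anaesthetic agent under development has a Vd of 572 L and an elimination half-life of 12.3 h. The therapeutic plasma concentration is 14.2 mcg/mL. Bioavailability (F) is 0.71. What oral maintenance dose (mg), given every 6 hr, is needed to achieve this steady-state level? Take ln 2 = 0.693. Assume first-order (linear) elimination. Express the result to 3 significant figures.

3870 mg

CL = 0.693 × Vd / t½ = 0.693 × 572.0 / 12.3 = 32.23 L/h
D = CL × Css × τ / F = 32.23 × 14.2 × 6 / 0.71 = 3868 mg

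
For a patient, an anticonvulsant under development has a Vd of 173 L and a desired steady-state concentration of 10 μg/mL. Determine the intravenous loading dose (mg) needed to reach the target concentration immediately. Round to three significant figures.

LD = Vd × C = 173.0 × 10.00 = 1730 mg

1730 mg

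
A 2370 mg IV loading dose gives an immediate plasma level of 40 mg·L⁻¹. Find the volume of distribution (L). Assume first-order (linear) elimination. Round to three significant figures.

59.3 L

Immediately after an IV bolus, C₀ = Dose / Vd, so Vd = Dose / C₀.
Vd = 2370 / 40 = 59.25 L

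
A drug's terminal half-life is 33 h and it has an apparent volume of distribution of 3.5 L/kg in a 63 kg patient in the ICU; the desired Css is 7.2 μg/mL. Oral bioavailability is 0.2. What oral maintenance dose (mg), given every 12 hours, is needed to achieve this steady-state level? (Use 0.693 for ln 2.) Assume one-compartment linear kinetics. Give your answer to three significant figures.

2000 mg

Total Vd = 3.5 × 63 = 220.5 L
k = 0.693/33 = 0.02100 h⁻¹, so CL = k·Vd = 0.02100 × 220.5 = 4.631 L/h
D = CL × Css × τ / F = 4.631 × 7.2 × 12 / 0.2 = 2001 mg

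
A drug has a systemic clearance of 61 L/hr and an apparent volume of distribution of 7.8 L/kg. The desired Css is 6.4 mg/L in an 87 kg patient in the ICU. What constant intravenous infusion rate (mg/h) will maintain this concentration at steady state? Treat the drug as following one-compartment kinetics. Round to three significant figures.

390 mg/h

R₀ = 61.00 × 6.4 = 390.4 mg/h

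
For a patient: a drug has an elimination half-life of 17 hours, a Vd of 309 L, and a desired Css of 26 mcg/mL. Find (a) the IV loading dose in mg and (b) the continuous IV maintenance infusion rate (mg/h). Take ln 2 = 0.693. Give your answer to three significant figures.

(a) 8030 mg; (b) 328 mg/h

LD = Vd × C = 309.0 × 26 = 8034 mg
CL = 0.693 × Vd / t½ = 0.693 × 309.0 / 17 = 12.60 L/h
Infusion rate = CL × Css = 12.60 × 26 = 327.6 mg/h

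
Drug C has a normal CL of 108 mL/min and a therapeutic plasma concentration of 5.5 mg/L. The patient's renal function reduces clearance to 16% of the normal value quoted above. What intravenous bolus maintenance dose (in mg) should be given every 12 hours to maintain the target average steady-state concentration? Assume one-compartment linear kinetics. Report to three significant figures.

68.4 mg

CL = 108 mL/min × 60/1000 = 6.480 L/h
Patient clearance = 0.16 × 6.480 = 1.037 L/h
D = CL × Css × τ = 1.037 × 5.5 × 12 = 68.44 mg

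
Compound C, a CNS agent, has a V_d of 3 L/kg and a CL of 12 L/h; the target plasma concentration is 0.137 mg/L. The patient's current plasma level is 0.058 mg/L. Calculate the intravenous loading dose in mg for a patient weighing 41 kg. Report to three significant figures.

Vd = 3 L/kg × 41 kg = 123.0 L
LD is governed by Vd — clearance does not enter the loading-dose calculation.
Concentration deficit ΔC = 0.137 − 0.058 = 0.07900 mg/L
LD = Vd × ΔC = 123.0 × 0.07900 = 9.717 mg

9.72 mg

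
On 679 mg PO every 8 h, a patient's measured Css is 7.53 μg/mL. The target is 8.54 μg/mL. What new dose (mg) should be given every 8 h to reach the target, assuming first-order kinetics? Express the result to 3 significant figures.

770 mg

With linear kinetics, Css is proportional to dose rate (D/τ) at fixed clearance.
D₂ = D₁ × (Css,target / Css,current) = 679 × 8.54/7.53 = 770.1 mg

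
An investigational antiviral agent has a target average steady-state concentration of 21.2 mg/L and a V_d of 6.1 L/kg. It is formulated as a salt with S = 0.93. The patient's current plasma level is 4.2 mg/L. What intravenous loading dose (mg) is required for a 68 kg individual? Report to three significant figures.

7580 mg

Vd(total) = 68 kg × 6.1 L/kg = 414.8 L
The loading dose fills Vd to the target concentration.
Concentration deficit ΔC = 21.2 − 4.2 = 17.00 mg/L
LD = Vd × ΔC / S = 414.8 × 17.00 / 0.93 = 7582 mg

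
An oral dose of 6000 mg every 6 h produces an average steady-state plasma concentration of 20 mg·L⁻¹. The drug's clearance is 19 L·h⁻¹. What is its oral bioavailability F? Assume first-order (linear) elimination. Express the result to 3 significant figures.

F·D/τ = CL·Css at steady state → F = CL·Css·τ / D.
F = 19 × 20 × 6 / 6000 = 0.380

0.380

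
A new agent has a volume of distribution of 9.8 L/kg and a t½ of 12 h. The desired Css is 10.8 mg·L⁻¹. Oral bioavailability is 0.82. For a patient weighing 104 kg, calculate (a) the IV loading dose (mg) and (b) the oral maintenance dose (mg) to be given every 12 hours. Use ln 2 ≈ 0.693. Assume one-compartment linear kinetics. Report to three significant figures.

(a) 11000 mg; (b) 9300 mg

Vd = 9.8 L/kg × 104 kg = 1019 L
LD = Vd × C = 1019 × 10.8 = 11010 mg
CL = 0.693 × Vd / t½ = 0.693 × 1019 / 12 = 58.85 L/h
D = CL × Css × τ / F = 58.85 × 10.8 × 12 / 0.82 = 9301 mg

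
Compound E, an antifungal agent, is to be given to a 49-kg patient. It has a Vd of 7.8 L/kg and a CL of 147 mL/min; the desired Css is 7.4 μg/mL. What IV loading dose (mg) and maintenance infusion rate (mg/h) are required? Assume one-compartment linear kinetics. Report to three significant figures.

Total Vd = 7.8 × 49 = 382.2 L
Loading dose = Vd × C = 382.2 × 7.4 = 2828 mg
CL = 147 mL/min × 60/1000 = 8.820 L/h
Maintenance infusion rate = CL × Css = 8.820 × 7.4 = 65.27 mg/h

(a) 2830 mg; (b) 65.3 mg/h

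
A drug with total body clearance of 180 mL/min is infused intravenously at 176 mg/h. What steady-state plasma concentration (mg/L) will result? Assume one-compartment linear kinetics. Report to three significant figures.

CL = 180 mL/min × 60/1000 = 10.80 L/h
Css = rate / CL = 176 / 10.80 = 16.30 mg/L

16.3 mg/L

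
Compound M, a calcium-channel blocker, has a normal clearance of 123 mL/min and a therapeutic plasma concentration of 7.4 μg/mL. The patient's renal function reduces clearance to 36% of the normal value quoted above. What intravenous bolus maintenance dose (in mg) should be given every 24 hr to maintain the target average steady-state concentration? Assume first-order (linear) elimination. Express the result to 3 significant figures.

CL = 123 mL/min × 60/1000 = 7.380 L/h
Patient clearance = 0.36 × 7.380 = 2.657 L/h
D = CL × Css × τ = 2.657 × 7.4 × 24 = 471.9 mg

472 mg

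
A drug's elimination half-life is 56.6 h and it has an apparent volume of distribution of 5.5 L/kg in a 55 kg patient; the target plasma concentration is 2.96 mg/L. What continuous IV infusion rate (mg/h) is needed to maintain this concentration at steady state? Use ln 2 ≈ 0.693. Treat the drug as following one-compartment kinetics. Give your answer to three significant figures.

Total Vd = 5.5 × 55 = 302.5 L
CL = 0.693 × Vd / t½ = 0.693 × 302.5 / 56.6 = 3.704 L/h
Infusion rate = CL × Css = 3.704 × 2.96 = 10.96 mg/h

11.0 mg/h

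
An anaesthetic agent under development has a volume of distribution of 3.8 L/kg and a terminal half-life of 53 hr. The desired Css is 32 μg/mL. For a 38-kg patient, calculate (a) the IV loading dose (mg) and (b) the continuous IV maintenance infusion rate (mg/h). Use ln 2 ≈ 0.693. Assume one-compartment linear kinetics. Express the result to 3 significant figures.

(a) 4620 mg; (b) 60.4 mg/h

Vd = 3.8 L/kg × 38 kg = 144.4 L
LD = Vd × C = 144.4 × 32 = 4621 mg
CL = 0.693 × Vd / t½ = 0.693 × 144.4 / 53 = 1.888 L/h
Infusion rate = CL × Css = 1.888 × 32 = 60.42 mg/h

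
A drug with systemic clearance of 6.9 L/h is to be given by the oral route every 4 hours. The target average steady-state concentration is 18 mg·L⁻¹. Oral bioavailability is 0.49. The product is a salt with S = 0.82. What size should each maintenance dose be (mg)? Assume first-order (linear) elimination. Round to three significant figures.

D = CL × Css × τ / F / S = 6.900 × 18 × 4 / 0.49 / 0.82 = 1236 mg

1240 mg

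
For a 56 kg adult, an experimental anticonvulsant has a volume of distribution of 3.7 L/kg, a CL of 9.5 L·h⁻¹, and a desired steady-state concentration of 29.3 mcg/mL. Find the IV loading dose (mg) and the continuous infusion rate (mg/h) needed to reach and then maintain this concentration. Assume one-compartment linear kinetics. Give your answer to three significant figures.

Vd(total) = 56 kg × 3.7 L/kg = 207.2 L
LD = Vd · C_target = 207.2 × 29.3 = 6071 mg
Maintenance: replace elimination → rate = CL × Css = 9.500 × 29.3 = 278.4 mg/h

(a) 6070 mg; (b) 278 mg/h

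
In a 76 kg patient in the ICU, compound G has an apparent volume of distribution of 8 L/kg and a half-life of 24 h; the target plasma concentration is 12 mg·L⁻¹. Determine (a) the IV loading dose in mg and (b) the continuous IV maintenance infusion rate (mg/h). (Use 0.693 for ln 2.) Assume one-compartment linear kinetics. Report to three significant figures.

(a) 7300 mg; (b) 211 mg/h

Vd(total) = 76 kg × 8 L/kg = 608.0 L
LD = Vd × C = 608.0 × 12 = 7296 mg
CL = 0.693 × Vd / t½ = 0.693 × 608.0 / 24 = 17.56 L/h
Infusion rate = CL × Css = 17.56 × 12 = 210.7 mg/h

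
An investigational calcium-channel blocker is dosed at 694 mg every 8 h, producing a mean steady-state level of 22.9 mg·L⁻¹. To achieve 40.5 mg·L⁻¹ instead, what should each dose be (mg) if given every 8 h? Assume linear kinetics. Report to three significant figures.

1230 mg

For first-order elimination, Css ∝ F·D/(CL·τ); F and CL are unchanged, so Css ∝ D/τ.
D₂ = D₁ × (Css,target / Css,current) = 694 × 40.5/22.9 = 1227 mg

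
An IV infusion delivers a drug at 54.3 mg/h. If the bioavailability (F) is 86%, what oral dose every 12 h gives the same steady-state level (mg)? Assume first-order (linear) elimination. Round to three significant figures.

758 mg

To maintain the same Css, the systemic dosing rate must be unchanged: F·D/τ = infusion rate.
D = rate × τ / F = 54.3 × 12 / 0.86 = 757.7 mg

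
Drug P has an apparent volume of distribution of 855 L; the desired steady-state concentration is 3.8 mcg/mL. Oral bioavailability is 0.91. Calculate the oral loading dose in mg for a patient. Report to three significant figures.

3570 mg

The loading dose fills Vd to the target concentration.
LD = Vd × C / F = 855.0 × 3.800 / 0.91 = 3570 mg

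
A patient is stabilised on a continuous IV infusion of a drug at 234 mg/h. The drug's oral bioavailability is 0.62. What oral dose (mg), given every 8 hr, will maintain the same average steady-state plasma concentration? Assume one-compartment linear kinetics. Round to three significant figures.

To maintain the same Css, the systemic dosing rate must be unchanged: F·D/τ = infusion rate.
D = rate × τ / F = 234 × 8 / 0.62 = 3019 mg

3020 mg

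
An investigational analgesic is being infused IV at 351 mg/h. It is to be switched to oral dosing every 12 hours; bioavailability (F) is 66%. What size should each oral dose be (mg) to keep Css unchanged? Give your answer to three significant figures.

6380 mg

To maintain the same Css, the systemic dosing rate must be unchanged: F·D/τ = infusion rate.
D = rate × τ / F = 351 × 12 / 0.66 = 6382 mg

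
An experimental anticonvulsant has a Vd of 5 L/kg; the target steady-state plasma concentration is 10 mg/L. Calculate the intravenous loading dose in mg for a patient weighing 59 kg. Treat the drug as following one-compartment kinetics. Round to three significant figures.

Total Vd = 5 × 59 = 295.0 L
The loading dose fills Vd to the target concentration.
LD = Vd × C = 295.0 × 10.00 = 2950 mg

2950 mg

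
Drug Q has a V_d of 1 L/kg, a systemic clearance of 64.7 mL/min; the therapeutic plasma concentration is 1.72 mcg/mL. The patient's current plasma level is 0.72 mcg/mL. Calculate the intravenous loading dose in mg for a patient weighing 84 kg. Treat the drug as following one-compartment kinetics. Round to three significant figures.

84.0 mg

Total Vd = 1 × 84 = 84.00 L
The loading dose fills Vd to the target concentration; clearance is irrelevant here.
Concentration deficit ΔC = 1.72 − 0.72 = 1.000 mg/L
LD = Vd × ΔC = 84.00 × 1.000 = 84.00 mg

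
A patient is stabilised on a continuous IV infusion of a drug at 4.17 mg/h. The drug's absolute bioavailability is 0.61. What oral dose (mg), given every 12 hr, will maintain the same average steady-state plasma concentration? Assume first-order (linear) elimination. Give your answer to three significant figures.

To maintain the same Css, the systemic dosing rate must be unchanged: F·D/τ = infusion rate.
D = rate × τ / F = 4.17 × 12 / 0.61 = 82.03 mg

82.0 mg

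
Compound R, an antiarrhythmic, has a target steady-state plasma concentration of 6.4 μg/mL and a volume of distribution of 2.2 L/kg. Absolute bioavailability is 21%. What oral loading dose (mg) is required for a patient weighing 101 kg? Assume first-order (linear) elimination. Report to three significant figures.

6770 mg

Vd(total) = 101 kg × 2.2 L/kg = 222.2 L
LD = Vd × C / F = 222.2 × 6.400 / 0.21 = 6772 mg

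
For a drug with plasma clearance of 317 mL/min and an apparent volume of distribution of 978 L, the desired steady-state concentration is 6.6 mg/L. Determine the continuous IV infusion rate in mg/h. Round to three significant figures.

126 mg/h

CL = 317 mL/min × 60/1000 = 19.02 L/h
At steady state, infusion rate equals elimination rate: rate in = CL × Css.
Rate = CL × Css = 19.02 × 6.6 = 125.5 mg/h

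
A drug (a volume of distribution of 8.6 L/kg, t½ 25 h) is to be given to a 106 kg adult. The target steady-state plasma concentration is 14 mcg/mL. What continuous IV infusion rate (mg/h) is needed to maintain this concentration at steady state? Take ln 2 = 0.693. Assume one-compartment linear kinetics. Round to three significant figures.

Total Vd = 8.6 × 106 = 911.6 L
CL = 0.693 × Vd / t½ = 0.693 × 911.6 / 25 = 25.27 L/h
Infusion rate = CL × Css = 25.27 × 14 = 353.8 mg/h

354 mg/h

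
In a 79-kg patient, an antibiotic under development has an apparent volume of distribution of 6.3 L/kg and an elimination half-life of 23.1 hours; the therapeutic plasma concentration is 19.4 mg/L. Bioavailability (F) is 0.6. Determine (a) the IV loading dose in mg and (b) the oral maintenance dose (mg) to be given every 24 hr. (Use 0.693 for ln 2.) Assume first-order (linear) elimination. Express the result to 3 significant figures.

(a) 9660 mg; (b) 11600 mg

Total Vd = 6.3 × 79 = 497.7 L
LD = Vd × C = 497.7 × 19.4 = 9655 mg
CL = 0.693 × Vd / t½ = 0.693 × 497.7 / 23.1 = 14.93 L/h
D = CL × Css × τ / F = 14.93 × 19.4 × 24 / 0.6 = 11590 mg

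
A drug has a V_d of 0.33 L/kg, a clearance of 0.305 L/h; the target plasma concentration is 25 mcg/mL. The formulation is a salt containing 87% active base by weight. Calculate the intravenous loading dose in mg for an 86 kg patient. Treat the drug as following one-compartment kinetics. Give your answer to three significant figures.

Total Vd = 0.33 × 86 = 28.38 L
LD = Vd × C / S = 28.38 × 25.00 / 0.87 = 815.5 mg

816 mg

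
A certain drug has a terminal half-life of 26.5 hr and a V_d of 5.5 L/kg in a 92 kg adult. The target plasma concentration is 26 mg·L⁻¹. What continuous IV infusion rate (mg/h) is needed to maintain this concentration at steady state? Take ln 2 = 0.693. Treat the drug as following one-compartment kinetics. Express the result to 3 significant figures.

Vd(total) = 92 kg × 5.5 L/kg = 506.0 L
CL = 0.693 × Vd / t½ = 0.693 × 506.0 / 26.5 = 13.23 L/h
Infusion rate = CL × Css = 13.23 × 26 = 344.0 mg/h

344 mg/h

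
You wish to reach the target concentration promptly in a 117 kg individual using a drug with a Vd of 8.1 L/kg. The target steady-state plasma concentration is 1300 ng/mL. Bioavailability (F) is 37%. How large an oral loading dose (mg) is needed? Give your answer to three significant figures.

3330 mg

Vd(total) = 117 kg × 8.1 L/kg = 947.7 L
C = 1300 ng/mL = 1.300 mg/L
The loading dose fills Vd to the target concentration.
LD = Vd × C / F = 947.7 × 1.300 / 0.37 = 3330 mg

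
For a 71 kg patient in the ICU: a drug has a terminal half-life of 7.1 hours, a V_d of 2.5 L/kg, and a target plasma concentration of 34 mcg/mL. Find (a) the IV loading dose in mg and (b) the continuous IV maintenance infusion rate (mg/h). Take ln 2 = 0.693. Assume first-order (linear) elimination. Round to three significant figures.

(a) 6040 mg; (b) 589 mg/h

Vd = 2.5 L/kg × 71 kg = 177.5 L
LD = Vd × C = 177.5 × 34 = 6035 mg
CL = 0.693 × Vd / t½ = 0.693 × 177.5 / 7.1 = 17.33 L/h
Infusion rate = CL × Css = 17.33 × 34 = 589.2 mg/h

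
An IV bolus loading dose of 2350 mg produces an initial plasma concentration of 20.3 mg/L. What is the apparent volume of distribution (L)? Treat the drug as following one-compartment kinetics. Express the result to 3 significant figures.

Immediately after an IV bolus, C₀ = Dose / Vd, so Vd = Dose / C₀.
Vd = 2350 / 20.3 = 115.8 L

116 L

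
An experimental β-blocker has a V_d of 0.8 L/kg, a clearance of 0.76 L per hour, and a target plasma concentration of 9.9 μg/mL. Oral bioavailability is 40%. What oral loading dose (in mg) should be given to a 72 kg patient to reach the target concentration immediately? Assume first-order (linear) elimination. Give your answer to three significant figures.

1430 mg

Vd = 0.8 L/kg × 72 kg = 57.60 L
LD = Vd × C / F = 57.60 × 9.900 / 0.4 = 1426 mg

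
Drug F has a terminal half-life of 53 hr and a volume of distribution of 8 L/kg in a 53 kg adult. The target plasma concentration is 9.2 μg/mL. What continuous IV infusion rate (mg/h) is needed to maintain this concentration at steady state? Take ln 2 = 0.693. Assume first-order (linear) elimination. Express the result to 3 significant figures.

Total Vd = 8 × 53 = 424.0 L
CL = ln 2 · Vd / t½ = 0.693 × 424.0 / 53 = 5.544 L/h
Infusion rate = CL × Css = 5.544 × 9.2 = 51.00 mg/h

51.0 mg/h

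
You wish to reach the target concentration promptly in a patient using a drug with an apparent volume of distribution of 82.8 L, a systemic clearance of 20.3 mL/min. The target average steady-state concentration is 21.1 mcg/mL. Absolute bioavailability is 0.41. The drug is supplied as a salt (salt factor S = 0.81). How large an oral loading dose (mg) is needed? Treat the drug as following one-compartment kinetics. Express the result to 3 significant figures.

5260 mg

LD = Vd × C / F / S = 82.80 × 21.10 / 0.41 / 0.81 = 5261 mg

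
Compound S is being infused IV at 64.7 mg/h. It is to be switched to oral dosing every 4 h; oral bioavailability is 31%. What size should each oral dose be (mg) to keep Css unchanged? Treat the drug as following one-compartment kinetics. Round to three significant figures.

835 mg

To maintain the same Css, the systemic dosing rate must be unchanged: F·D/τ = infusion rate.
D = rate × τ / F = 64.7 × 4 / 0.31 = 834.8 mg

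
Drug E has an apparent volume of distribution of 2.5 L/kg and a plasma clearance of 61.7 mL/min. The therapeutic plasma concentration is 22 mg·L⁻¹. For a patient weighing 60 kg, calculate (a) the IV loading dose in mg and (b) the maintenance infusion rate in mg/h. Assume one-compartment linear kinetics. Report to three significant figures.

(a) 3300 mg; (b) 81.4 mg/h

Total Vd = 2.5 × 60 = 150.0 L
Loading dose = Vd × C = 150.0 × 22 = 3300 mg
CL = 61.7 mL/min × 60/1000 = 3.702 L/h
Infusion rate = 3.702 L/h × 22 mg/L = 81.44 mg/h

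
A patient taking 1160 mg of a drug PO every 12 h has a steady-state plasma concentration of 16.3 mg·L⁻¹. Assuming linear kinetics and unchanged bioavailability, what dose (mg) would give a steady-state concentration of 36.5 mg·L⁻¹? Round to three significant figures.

2600 mg

For first-order elimination, Css ∝ F·D/(CL·τ); F and CL are unchanged, so Css ∝ D/τ.
D₂ = D₁ × (Css,target / Css,current) = 1160 × 36.5/16.3 = 2598 mg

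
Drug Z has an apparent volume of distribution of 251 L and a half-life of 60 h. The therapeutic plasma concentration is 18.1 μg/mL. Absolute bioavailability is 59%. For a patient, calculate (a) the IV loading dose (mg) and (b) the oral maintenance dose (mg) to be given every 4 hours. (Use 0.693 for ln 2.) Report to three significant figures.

LD = Vd × C = 251.0 × 18.1 = 4543 mg
CL = 0.693 × Vd / t½ = 0.693 × 251.0 / 60 = 2.899 L/h
D = CL × Css × τ / F = 2.899 × 18.1 × 4 / 0.59 = 355.7 mg

(a) 4540 mg; (b) 356 mg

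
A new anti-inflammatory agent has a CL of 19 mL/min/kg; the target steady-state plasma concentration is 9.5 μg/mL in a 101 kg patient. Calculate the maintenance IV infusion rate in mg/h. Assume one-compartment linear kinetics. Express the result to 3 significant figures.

1090 mg/h

CL = 19 mL/min/kg × 101 kg = 1919 mL/min = 1919 × 60/1000 = 115.1 L/h
R₀ = 115.1 × 9.5 = 1093 mg/h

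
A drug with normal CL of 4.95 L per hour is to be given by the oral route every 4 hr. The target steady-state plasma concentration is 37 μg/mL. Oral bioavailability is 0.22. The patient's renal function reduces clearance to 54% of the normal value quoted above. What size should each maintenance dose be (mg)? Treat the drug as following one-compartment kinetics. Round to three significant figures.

1800 mg

Patient clearance = 0.54 × 4.950 = 2.673 L/h
D = CL × Css × τ / F = 2.673 × 37 × 4 / 0.22 = 1798 mg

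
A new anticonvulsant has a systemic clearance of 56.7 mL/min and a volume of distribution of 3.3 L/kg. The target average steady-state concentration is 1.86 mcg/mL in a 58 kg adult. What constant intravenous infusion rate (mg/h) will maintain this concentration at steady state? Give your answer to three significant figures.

6.33 mg/h

Convert clearance: 56.7 mL/min × 60 min/h ÷ 1000 mL/L = 3.402 L/h
R₀ = 3.402 × 1.86 = 6.328 mg/h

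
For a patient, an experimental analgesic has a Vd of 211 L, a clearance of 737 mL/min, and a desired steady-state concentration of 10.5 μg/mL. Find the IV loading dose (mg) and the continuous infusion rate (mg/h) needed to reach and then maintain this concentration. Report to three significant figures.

Loading dose = Vd × C = 211.0 × 10.5 = 2216 mg
Convert clearance: 737 mL/min × 60 min/h ÷ 1000 mL/L = 44.22 L/h
Maintenance infusion rate = CL × Css = 44.22 × 10.5 = 464.3 mg/h

(a) 2220 mg; (b) 464 mg/h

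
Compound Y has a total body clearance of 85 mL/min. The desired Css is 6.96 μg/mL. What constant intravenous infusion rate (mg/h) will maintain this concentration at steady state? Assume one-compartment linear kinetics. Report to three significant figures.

35.5 mg/h

CL = 85 mL/min × 60/1000 = 5.100 L/h
Rate = CL × Css = 5.100 × 6.96 = 35.50 mg/h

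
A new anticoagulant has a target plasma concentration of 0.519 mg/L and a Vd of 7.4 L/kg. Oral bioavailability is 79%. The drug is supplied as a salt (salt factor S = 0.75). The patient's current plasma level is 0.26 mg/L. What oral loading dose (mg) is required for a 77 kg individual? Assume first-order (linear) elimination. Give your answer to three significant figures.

249 mg

Vd = 7.4 L/kg × 77 kg = 569.8 L
The loading dose fills Vd to the target concentration.
Concentration deficit ΔC = 0.519 − 0.26 = 0.2590 mg/L
LD = Vd × ΔC / F / S = 569.8 × 0.2590 / 0.79 / 0.75 = 249.1 mg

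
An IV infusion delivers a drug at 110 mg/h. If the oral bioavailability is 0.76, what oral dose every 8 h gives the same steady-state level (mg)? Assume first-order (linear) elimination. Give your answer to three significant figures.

To maintain the same Css, the systemic dosing rate must be unchanged: F·D/τ = infusion rate.
D = rate × τ / F = 110 × 8 / 0.76 = 1158 mg

1160 mg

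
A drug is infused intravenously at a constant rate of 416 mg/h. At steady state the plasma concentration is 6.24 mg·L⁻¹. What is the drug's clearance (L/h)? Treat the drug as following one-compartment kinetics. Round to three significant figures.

At steady state, infusion rate = CL × Css, so CL = rate / Css.
CL = 416 / 6.24 = 66.67 L/h

66.7 L/h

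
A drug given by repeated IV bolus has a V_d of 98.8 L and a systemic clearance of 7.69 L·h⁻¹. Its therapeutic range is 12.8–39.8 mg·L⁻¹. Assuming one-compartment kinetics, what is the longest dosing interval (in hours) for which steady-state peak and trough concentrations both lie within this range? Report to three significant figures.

14.6 h

k = CL / Vd = 7.690 / 98.80 = 0.07783 h⁻¹
Between IV bolus doses, concentration decays as C = C₀·e^(−kτ), so C_peak/C_trough = e^(kτ).
τ_max = ln(C_peak/C_trough) / k = ln(39.8/12.8) / 0.07783 = 1.134 / 0.07783 = 14.57 h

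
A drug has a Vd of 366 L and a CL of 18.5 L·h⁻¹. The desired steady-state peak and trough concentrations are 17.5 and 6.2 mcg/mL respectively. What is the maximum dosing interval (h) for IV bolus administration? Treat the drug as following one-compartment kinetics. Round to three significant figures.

k = CL / Vd = 18.50 / 366.0 = 0.05055 h⁻¹
Between IV bolus doses, concentration decays as C = C₀·e^(−kτ), so C_peak/C_trough = e^(kτ).
τ_max = ln(C_peak/C_trough) / k = ln(17.5/6.2) / 0.05055 = 1.038 / 0.05055 = 20.53 h

20.5 h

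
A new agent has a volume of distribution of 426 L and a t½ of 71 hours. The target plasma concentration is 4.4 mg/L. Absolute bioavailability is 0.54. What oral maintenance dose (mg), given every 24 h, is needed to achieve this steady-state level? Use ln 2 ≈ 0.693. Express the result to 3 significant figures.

813 mg

CL = 0.693 × Vd / t½ = 0.693 × 426.0 / 71 = 4.158 L/h
D = CL × Css × τ / F = 4.158 × 4.4 × 24 / 0.54 = 813.1 mg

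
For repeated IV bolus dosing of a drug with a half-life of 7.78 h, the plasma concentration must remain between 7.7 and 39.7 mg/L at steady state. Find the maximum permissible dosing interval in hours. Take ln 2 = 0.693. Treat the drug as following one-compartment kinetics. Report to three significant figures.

k = 0.693 / t½ = 0.693 / 7.78 = 0.08907 h⁻¹
Between IV bolus doses, concentration decays as C = C₀·e^(−kτ), so C_peak/C_trough = e^(kτ).
τ_max = ln(C_peak/C_trough) / k = ln(39.7/7.7) / 0.08907 = 1.640 / 0.08907 = 18.41 h

18.4 h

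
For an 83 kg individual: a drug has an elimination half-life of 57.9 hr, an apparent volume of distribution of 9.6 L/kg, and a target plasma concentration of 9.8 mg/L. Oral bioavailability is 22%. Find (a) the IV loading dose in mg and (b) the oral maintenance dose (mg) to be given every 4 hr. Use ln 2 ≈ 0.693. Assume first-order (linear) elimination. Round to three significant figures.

(a) 7810 mg; (b) 1700 mg

Vd(total) = 83 kg × 9.6 L/kg = 796.8 L
LD = Vd × C = 796.8 × 9.8 = 7809 mg
CL = 0.693 × Vd / t½ = 0.693 × 796.8 / 57.9 = 9.537 L/h
D = CL × Css × τ / F = 9.537 × 9.8 × 4 / 0.22 = 1699 mg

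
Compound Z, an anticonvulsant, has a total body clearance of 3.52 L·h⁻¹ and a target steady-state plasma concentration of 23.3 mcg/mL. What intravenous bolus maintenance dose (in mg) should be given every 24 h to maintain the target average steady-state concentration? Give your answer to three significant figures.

1970 mg

At steady state, dose per interval replaces the amount cleared in that interval: D/τ = CL·Css.
D = CL × Css × τ = 3.520 × 23.3 × 24 = 1968 mg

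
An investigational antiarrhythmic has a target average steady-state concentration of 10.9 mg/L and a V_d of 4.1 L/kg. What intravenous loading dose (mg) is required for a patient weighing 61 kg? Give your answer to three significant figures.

Total Vd = 4.1 × 61 = 250.1 L
LD = Vd × C = 250.1 × 10.90 = 2726 mg

2730 mg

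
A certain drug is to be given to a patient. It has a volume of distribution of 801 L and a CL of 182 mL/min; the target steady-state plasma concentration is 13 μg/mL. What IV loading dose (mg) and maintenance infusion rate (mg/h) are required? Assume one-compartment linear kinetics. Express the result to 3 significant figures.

LD = Vd · C_target = 801.0 × 13 = 10410 mg
CL = 182 mL/min = 182 × 0.06 = 10.92 L/h
Maintenance: replace elimination → rate = CL × Css = 10.92 × 13 = 142.0 mg/h

(a) 10400 mg; (b) 142 mg/h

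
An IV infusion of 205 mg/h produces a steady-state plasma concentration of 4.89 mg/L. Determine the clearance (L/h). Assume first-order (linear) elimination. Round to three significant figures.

41.9 L/h

At steady state, infusion rate = CL × Css, so CL = rate / Css.
CL = 205 / 4.89 = 41.92 L/h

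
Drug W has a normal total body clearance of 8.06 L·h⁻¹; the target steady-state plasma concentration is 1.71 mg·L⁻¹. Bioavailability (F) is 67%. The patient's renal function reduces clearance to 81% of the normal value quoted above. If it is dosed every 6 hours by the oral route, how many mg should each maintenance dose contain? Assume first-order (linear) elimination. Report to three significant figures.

Patient clearance = 0.81 × 8.060 = 6.529 L/h
At steady state, dose per interval replaces the amount cleared in that interval: F·D/τ = CL·Css.
D = CL × Css × τ / F = 6.529 × 1.71 × 6 / 0.67 = 99.98 mg

100 mg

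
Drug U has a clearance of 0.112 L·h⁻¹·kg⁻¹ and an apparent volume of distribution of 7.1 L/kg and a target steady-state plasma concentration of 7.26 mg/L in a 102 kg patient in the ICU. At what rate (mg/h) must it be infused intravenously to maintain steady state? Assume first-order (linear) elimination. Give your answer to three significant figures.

82.9 mg/h

CL = 0.112 L·h⁻¹·kg⁻¹ × 102 kg = 11.42 L/h
Vd does not affect the maintenance rate; only clearance governs steady-state input.
Infusion rate = CL · Css = 11.42 L/h × 7.26 mg/L = 82.91 mg/h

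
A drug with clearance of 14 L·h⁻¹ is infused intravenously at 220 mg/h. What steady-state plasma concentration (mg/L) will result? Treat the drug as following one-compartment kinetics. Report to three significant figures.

15.7 mg/L

Css = rate / CL = 220 / 14.00 = 15.71 mg/L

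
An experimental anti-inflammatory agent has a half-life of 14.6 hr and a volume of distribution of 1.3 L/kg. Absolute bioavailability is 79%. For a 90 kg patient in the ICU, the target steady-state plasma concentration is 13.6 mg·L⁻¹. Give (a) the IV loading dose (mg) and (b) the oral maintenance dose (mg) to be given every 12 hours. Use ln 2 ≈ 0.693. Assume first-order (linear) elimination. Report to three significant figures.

(a) 1590 mg; (b) 1150 mg

Vd = 1.3 L/kg × 90 kg = 117.0 L
LD = Vd × C = 117.0 × 13.6 = 1591 mg
CL = 0.693 × Vd / t½ = 0.693 × 117.0 / 14.6 = 5.553 L/h
D = CL × Css × τ / F = 5.553 × 13.6 × 12 / 0.79 = 1147 mg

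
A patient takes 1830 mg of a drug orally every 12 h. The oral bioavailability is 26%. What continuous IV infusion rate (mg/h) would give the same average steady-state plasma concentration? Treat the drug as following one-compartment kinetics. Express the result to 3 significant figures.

39.7 mg/h

Equivalent systemic input: infusion rate = F·D/τ.
Rate = 0.26 × 1830 / 12 = 39.65 mg/h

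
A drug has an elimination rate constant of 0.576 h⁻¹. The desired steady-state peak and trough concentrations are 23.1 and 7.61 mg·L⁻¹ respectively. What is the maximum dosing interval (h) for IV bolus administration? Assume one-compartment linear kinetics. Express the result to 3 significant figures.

1.93 h

Between IV bolus doses, concentration decays as C = C₀·e^(−kτ), so C_peak/C_trough = e^(kτ).
τ_max = ln(C_peak/C_trough) / k = ln(23.1/7.61) / 0.5760 = 1.110 / 0.5760 = 1.927 h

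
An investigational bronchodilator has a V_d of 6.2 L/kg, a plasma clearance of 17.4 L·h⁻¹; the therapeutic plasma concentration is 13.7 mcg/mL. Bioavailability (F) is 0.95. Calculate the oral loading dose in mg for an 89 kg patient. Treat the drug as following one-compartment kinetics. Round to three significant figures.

7960 mg

Vd(total) = 89 kg × 6.2 L/kg = 551.8 L
LD = Vd × C / F = 551.8 × 13.70 / 0.95 = 7958 mg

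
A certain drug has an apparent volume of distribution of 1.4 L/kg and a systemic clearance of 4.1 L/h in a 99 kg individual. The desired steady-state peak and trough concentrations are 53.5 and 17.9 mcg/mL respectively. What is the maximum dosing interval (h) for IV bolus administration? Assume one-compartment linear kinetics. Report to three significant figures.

37.0 h

Total Vd = 1.4 × 99 = 138.6 L
k = CL / Vd = 4.100 / 138.6 = 0.02958 h⁻¹
Between IV bolus doses, concentration decays as C = C₀·e^(−kτ), so C_peak/C_trough = e^(kτ).
τ_max = ln(C_peak/C_trough) / k = ln(53.5/17.9) / 0.02958 = 1.095 / 0.02958 = 37.02 h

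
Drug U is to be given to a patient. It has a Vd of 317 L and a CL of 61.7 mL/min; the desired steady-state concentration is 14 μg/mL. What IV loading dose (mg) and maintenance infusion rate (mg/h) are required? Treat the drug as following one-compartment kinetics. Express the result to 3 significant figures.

(a) 4440 mg; (b) 51.8 mg/h

LD = Vd · C_target = 317.0 × 14 = 4438 mg
Convert clearance: 61.7 mL/min × 60 min/h ÷ 1000 mL/L = 3.702 L/h
Infusion rate = 3.702 L/h × 14 mg/L = 51.83 mg/h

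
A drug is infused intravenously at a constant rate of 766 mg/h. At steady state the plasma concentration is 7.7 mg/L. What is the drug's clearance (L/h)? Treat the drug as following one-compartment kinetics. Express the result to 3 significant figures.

At steady state, infusion rate = CL × Css, so CL = rate / Css.
CL = 766 / 7.7 = 99.48 L/h

99.5 L/h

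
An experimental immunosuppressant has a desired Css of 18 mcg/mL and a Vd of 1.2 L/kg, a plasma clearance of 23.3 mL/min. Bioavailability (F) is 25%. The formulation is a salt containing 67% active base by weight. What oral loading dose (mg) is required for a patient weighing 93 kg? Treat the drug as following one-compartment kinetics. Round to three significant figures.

Vd(total) = 93 kg × 1.2 L/kg = 111.6 L
The loading dose fills Vd to the target concentration.
LD = Vd × C / F / S = 111.6 × 18.00 / 0.25 / 0.67 = 11990 mg

12000 mg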